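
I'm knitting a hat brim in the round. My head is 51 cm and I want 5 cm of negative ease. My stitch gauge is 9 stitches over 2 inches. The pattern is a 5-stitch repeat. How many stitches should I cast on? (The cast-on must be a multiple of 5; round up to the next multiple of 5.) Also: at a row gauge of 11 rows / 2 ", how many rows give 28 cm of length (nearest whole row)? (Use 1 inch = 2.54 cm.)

Finished = 51 − 5 = 46 cm.
46 cm × 1/2.54 = 18.11 inches.
9/2 = 4.5 sts per in; 18.11 × 4.5 = 81.50 sts.
Next multiple of 5 → 85.
28 cm = 11.02 inches; × 5.5 = 60.63 → 61 rows.

Cast on 85 stitches; work 61 rows.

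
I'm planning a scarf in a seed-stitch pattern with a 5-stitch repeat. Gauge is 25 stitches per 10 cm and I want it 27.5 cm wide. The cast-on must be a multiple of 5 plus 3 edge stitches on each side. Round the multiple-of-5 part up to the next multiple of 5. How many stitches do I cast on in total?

CO 71 sts.

25 / 10 = 2.5 sts per cm.
27.5 × 2.5 = 68.75 sts.
Less 6 edge sts → 62.75 for the repeat.
Next multiple of 5: 65.
Add back 6 edge sts → 71.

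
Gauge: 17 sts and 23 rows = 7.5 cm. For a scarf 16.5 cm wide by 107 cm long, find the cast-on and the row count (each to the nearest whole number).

Cast on 37 stitches and work 328 rows.

Stitch gauge = 17/7.5 = 2.267 sts/cm; 16.5 × 2.267 = 37.40 → 37 sts.
Row gauge = 23/7.5 = 3.067 rows/cm; 107 × 3.067 = 328.13 → 328 rows.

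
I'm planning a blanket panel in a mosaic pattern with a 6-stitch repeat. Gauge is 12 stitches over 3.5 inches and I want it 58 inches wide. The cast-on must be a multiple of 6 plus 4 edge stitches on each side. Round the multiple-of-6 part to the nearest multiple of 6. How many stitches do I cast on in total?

12 / 3.5 = 3.429 sts per inch.
58 × 3.429 = 198.86 sts.
Less 8 edge sts → 190.86 for the repeat.
Nearest multiple of 6: 192.
Add back 8 edge sts → 200.

200 stitches.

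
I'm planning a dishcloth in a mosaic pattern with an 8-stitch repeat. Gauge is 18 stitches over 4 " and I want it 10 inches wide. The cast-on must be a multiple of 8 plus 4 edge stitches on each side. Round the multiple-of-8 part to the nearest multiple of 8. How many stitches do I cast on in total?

CO 48 sts.

18 / 4 = 4.5 sts per inch.
10 × 4.5 = 45.00 sts.
Less 8 edge sts → 37.00 for the repeat.
Nearest multiple of 8: 40.
Add back 8 edge sts → 48.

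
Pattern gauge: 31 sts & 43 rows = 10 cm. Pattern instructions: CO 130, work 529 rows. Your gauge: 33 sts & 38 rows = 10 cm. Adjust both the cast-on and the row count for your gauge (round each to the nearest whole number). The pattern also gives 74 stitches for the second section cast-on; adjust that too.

Cast on 138 stitches; work 467 rows; second section cast-on 79 stitches.

Stitches: 130 × 33/31 = 138.39 → 138.
Rows: 529 × 38/43 = 467.49 → 467.
second section cast-on: 74 × 33/31 = 78.77 → 79.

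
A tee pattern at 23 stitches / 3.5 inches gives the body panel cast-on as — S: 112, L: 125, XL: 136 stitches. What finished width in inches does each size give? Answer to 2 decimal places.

S 17.04 inches; L 19.02 inches; XL 20.70 inches.

23/3.5 = 6.571 sts per in.
S: 112 / 6.571 = 17.043 → 17.04 in.
L: 125 / 6.571 = 19.022 → 19.02 in.
XL: 136 / 6.571 = 20.696 → 20.70 in.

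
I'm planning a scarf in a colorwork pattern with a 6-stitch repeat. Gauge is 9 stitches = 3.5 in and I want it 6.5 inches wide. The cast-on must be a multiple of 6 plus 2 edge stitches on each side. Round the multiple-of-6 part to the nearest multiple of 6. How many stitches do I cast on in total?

9 / 3.5 = 2.571 sts per inch.
6.5 × 2.571 = 16.71 sts.
Less 4 edge sts → 12.71 for the repeat.
Nearest multiple of 6: 12.
Add back 4 edge sts → 16.

16 stitches.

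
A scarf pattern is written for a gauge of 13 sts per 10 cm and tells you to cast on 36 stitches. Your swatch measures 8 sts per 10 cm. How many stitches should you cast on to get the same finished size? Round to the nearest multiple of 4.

Scale factor = 8 / 13 = 0.615.
36 × 8 / 13 = 22.15 sts.
→ 24 sts.

CO 24 sts.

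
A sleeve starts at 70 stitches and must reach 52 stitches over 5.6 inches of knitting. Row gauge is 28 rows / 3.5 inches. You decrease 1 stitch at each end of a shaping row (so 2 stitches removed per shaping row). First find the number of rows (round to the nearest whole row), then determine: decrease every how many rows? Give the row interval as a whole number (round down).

Rows = 5.6 × 8 = 44.8 → 45 rows.
Stitches to remove: 18 → 9 shaping rows (at 2 st each).
45 / 9 = 5.00 → every 5 rows.

Decrease every 5th row.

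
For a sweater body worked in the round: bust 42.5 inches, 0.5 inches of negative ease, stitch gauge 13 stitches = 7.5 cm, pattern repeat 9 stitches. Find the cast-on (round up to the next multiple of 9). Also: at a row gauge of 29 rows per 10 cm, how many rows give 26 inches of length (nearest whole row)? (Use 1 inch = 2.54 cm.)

Cast on 189 stitches; work 192 rows.

Finished = 42.5 − 0.5 = 42 inches.
42 inches × 2.54 = 106.68 cm.
13/7.5 = 1.733 sts per cm; 106.68 × 1.733 = 184.91 sts.
Next multiple of 9 → 189.
26 inches = 66.04 cm; × 2.9 = 191.52 → 192 rows.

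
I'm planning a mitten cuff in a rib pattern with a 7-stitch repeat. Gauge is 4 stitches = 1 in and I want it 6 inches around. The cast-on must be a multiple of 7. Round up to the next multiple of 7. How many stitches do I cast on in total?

Cast on 28 stitches.

4 / 1 = 4 sts per inch.
6 × 4 = 24.00 sts.
Next multiple of 7: 28.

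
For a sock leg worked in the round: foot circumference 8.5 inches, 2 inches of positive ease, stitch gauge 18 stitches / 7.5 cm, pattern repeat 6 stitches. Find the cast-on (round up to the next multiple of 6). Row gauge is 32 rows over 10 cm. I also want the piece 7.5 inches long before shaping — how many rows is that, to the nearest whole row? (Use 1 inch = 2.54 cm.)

Cast on 66 stitches; work 61 rows.

Finished = 8.5 + 2 = 10.5 inches.
10.5 inches × 2.54 = 26.67 cm.
18/7.5 = 2.4 sts per cm; 26.67 × 2.4 = 64.01 sts.
Next multiple of 6 → 66.
7.5 inches = 19.05 cm; × 3.2 = 60.96 → 61 rows.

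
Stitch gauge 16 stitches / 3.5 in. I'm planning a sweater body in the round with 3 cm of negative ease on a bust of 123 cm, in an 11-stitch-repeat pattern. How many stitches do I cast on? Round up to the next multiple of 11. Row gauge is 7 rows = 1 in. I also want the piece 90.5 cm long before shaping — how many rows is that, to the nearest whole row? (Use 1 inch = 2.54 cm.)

Cast on 220 stitches; work 249 rows.

Finished = 123 − 3 = 120 cm.
120 cm × 1/2.54 = 47.24 inches.
16/3.5 = 4.571 sts per in; 47.24 × 4.571 = 215.97 sts.
Next multiple of 11 → 220.
90.5 cm = 35.63 inches; × 7 = 249.41 → 249 rows.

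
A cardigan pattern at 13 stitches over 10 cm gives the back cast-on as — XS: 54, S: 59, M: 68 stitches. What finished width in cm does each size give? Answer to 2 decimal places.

XS 41.54 cm; S 45.38 cm; M 52.31 cm.

13/10 = 1.3 sts per cm.
XS: 54 / 1.3 = 41.538 → 41.54 cm.
S: 59 / 1.3 = 45.385 → 45.38 cm.
M: 68 / 1.3 = 52.308 → 52.31 cm.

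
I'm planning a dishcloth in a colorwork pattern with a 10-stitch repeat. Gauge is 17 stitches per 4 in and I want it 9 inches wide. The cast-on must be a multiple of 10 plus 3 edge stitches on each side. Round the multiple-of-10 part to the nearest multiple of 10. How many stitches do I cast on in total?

17 / 4 = 4.25 sts per inch.
9 × 4.25 = 38.25 sts.
Less 6 edge sts → 32.25 for the repeat.
Nearest multiple of 10: 30.
Add back 6 edge sts → 36.

36 stitches.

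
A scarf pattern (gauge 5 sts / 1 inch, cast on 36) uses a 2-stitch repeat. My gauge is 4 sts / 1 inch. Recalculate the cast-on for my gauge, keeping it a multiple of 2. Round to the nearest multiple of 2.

CO 28 sts.

36 × 4 / 5 = 28.80.
Nearest multiple of 2: 28.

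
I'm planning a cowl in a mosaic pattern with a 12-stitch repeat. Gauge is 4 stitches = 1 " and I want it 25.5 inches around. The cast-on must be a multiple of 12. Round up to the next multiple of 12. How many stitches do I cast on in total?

4 / 1 = 4 sts per inch.
25.5 × 4 = 102.00 sts.
Next multiple of 12: 108.

CO 108 sts.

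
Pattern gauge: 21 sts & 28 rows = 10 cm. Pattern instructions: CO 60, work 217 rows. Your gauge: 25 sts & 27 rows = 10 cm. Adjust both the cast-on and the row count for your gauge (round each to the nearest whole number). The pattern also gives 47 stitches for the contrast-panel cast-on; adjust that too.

Stitches: 60 × 25/21 = 71.43 → 71.
Rows: 217 × 27/28 = 209.25 → 209.
contrast-panel cast-on: 47 × 25/21 = 55.95 → 56.

Cast on 71 stitches; work 209 rows; contrast-panel cast-on 56 stitches.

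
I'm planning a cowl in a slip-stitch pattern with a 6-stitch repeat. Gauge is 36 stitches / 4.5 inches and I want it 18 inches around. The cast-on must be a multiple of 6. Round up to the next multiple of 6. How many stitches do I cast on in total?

36 / 4.5 = 8 sts per inch.
18 × 8 = 144.00 sts.
Next multiple of 6: 144.

Cast on 144 stitches.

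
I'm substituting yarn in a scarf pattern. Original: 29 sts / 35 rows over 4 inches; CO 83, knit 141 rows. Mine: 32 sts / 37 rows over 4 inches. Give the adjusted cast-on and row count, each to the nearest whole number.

Stitches: 83 × 32/29 = 91.59 → 92.
Rows: 141 × 37/35 = 149.06 → 149.

Cast on 92 stitches; work 149 rows.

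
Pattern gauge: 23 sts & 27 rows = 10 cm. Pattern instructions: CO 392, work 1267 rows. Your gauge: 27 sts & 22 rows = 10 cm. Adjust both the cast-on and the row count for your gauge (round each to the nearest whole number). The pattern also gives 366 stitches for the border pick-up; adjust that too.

Stitches: 392 × 27/23 = 460.17 → 460.
Rows: 1267 × 22/27 = 1032.37 → 1032.
border pick-up: 366 × 27/23 = 429.65 → 430.

Cast on 460 stitches; work 1032 rows; border pick-up 430 stitches.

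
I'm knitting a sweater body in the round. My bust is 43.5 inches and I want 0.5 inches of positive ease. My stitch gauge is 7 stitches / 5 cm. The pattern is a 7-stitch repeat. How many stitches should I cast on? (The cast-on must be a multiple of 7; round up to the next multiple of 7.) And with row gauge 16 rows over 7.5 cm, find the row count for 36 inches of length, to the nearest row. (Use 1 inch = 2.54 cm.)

Finished = 43.5 + 0.5 = 44 inches.
44 inches × 2.54 = 111.76 cm.
7/5 = 1.4 sts per cm; 111.76 × 1.4 = 156.46 sts.
Next multiple of 7 → 161.
36 inches = 91.44 cm; × 2.133 = 195.07 → 195 rows.

Cast on 161 stitches; work 195 rows.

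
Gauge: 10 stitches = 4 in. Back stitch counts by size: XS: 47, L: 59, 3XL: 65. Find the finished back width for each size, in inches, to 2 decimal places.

XS 18.80 inches; L 23.60 inches; 3XL 26.00 inches.

10/4 = 2.5 sts per in.
XS: 47 / 2.5 = 18.800 → 18.80 in.
L: 59 / 2.5 = 23.600 → 23.60 in.
3XL: 65 / 2.5 = 26.000 → 26.00 in.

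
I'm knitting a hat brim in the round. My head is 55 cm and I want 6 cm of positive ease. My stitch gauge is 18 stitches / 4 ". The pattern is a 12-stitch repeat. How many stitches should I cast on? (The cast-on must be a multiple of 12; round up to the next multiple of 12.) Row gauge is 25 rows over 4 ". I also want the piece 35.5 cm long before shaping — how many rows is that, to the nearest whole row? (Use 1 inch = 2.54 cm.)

Cast on 120 stitches; work 87 rows.

Finished = 55 + 6 = 61 cm.
61 cm × 1/2.54 = 24.02 inches.
18/4 = 4.5 sts per in; 24.02 × 4.5 = 108.07 sts.
Next multiple of 12 → 120.
35.5 cm = 13.98 inches; × 6.25 = 87.35 → 87 rows.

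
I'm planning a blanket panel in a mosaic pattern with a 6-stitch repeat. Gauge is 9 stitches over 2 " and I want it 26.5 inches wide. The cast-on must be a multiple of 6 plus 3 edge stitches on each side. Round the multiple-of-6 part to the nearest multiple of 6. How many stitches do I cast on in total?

9 / 2 = 4.5 sts per inch.
26.5 × 4.5 = 119.25 sts.
Less 6 edge sts → 113.25 for the repeat.
Nearest multiple of 6: 114.
Add back 6 edge sts → 120.

Cast on 120 stitches.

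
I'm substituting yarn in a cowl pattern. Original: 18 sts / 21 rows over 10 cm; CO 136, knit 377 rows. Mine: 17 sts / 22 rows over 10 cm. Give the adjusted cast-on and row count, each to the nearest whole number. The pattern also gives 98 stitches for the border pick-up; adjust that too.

Cast on 128 stitches; work 395 rows; border pick-up 93 stitches.

Stitches: 136 × 17/18 = 128.44 → 128.
Rows: 377 × 22/21 = 394.95 → 395.
border pick-up: 98 × 17/18 = 92.56 → 93.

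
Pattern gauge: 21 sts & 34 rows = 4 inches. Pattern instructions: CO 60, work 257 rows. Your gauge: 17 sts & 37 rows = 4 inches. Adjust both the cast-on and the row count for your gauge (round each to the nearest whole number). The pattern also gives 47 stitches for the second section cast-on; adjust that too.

Cast on 49 stitches; work 280 rows; second section cast-on 38 stitches.

Stitches: 60 × 17/21 = 48.57 → 49.
Rows: 257 × 37/34 = 279.68 → 280.
second section cast-on: 47 × 17/21 = 38.05 → 38.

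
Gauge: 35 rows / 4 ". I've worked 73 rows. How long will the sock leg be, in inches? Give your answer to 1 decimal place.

35 rows / 4 inch = 8.75 rows per inch.
73 / 8.75 = 8.34 inches.

8.3 inches.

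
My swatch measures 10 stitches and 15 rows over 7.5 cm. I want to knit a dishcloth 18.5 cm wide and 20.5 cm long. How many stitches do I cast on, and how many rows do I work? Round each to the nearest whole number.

Cast on 25 stitches and work 41 rows.

Stitch gauge = 10/7.5 = 1.333 sts/cm; 18.5 × 1.333 = 24.67 → 25 sts.
Row gauge = 15/7.5 = 2 rows/cm; 20.5 × 2 = 41.00 → 41 rows.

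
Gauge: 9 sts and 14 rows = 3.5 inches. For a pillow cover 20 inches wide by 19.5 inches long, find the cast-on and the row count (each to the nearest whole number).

Stitch gauge = 9/3.5 = 2.571 sts/in; 20 × 2.571 = 51.43 → 51 sts.
Row gauge = 14/3.5 = 4 rows/in; 19.5 × 4 = 78.00 → 78 rows.

Cast on 51 stitches and work 78 rows.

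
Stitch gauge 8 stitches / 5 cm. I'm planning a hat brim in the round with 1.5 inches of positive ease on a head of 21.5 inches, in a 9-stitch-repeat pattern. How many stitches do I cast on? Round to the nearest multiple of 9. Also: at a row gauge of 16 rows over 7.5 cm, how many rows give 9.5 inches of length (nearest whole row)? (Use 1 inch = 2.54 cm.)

Cast on 90 stitches; work 51 rows.

Finished = 21.5 + 1.5 = 23 inches.
23 inches × 2.54 = 58.42 cm.
8/5 = 1.6 sts per cm; 58.42 × 1.6 = 93.47 sts.
Nearest multiple of 9 → 90.
9.5 inches = 24.13 cm; × 2.133 = 51.48 → 51 rows.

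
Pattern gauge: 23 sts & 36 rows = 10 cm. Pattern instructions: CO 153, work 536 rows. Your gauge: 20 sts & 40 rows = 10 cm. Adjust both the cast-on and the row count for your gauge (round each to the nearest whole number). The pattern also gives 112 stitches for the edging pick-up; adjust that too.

Stitches: 153 × 20/23 = 133.04 → 133.
Rows: 536 × 40/36 = 595.56 → 596.
edging pick-up: 112 × 20/23 = 97.39 → 97.

Cast on 133 stitches; work 596 rows; edging pick-up 97 stitches.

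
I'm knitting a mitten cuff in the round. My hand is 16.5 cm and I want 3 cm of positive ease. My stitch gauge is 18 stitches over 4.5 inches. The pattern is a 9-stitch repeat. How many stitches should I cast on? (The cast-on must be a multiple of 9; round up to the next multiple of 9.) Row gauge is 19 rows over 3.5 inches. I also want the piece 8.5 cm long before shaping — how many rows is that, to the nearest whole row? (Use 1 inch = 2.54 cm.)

Cast on 36 stitches; work 18 rows.

Finished = 16.5 + 3 = 19.5 cm.
19.5 cm × 1/2.54 = 7.68 inches.
18/4.5 = 4 sts per in; 7.68 × 4 = 30.71 sts.
Next multiple of 9 → 36.
8.5 cm = 3.35 inches; × 5.429 = 18.17 → 18 rows.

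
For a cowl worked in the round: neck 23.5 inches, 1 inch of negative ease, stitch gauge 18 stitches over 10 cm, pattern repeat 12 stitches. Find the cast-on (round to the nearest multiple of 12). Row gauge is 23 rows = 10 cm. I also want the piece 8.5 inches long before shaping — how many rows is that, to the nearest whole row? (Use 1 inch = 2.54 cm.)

Cast on 108 stitches; work 50 rows.

Finished = 23.5 − 1 = 22.5 inches.
22.5 inches × 2.54 = 57.15 cm.
18/10 = 1.8 sts per cm; 57.15 × 1.8 = 102.87 sts.
Nearest multiple of 12 → 108.
8.5 inches = 21.59 cm; × 2.3 = 49.66 → 50 rows.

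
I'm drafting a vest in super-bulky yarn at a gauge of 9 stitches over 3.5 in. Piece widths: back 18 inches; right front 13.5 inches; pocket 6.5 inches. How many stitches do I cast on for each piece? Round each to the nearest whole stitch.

back 46; right front 35; pocket 17.

Rate = 9/3.5 = 2.571 sts per in.
back: 18 × 2.571 = 46.29 → 46.
right front: 13.5 × 2.571 = 34.71 → 35.
pocket: 6.5 × 2.571 = 16.71 → 17.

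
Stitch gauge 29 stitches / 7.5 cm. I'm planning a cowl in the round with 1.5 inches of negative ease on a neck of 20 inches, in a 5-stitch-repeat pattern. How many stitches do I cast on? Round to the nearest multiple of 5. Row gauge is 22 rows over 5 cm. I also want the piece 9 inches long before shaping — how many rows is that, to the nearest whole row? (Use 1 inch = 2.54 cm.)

Finished = 20 − 1.5 = 18.5 inches.
18.5 inches × 2.54 = 46.99 cm.
29/7.5 = 3.867 sts per cm; 46.99 × 3.867 = 181.69 sts.
Nearest multiple of 5 → 180.
9 inches = 22.86 cm; × 4.4 = 100.58 → 101 rows.

Cast on 180 stitches; work 101 rows.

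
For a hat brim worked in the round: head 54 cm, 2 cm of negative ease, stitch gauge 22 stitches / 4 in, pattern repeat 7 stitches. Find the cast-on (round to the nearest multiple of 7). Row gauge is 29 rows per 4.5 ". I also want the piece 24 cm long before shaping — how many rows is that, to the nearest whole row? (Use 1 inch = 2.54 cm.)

Finished = 54 − 2 = 52 cm.
52 cm × 1/2.54 = 20.47 inches.
22/4 = 5.5 sts per in; 20.47 × 5.5 = 112.60 sts.
Nearest multiple of 7 → 112.
24 cm = 9.45 inches; × 6.444 = 60.89 → 61 rows.

Cast on 112 stitches; work 61 rows.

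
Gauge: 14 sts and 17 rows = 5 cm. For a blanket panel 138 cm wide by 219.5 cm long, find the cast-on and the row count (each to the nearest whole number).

Stitch gauge = 14/5 = 2.8 sts/cm; 138 × 2.8 = 386.40 → 386 sts.
Row gauge = 17/5 = 3.4 rows/cm; 219.5 × 3.4 = 746.30 → 746 rows.

Cast on 386 stitches and work 746 rows.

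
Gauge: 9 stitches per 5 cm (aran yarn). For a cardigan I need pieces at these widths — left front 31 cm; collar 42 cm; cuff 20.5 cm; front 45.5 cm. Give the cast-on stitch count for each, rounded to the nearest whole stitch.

left front 56; collar 76; cuff 37; front 82.

Rate = 9/5 = 1.8 sts per cm.
left front: 31 × 1.8 = 55.80 → 56.
collar: 42 × 1.8 = 75.60 → 76.
cuff: 20.5 × 1.8 = 36.90 → 37.
front: 45.5 × 1.8 = 81.90 → 82.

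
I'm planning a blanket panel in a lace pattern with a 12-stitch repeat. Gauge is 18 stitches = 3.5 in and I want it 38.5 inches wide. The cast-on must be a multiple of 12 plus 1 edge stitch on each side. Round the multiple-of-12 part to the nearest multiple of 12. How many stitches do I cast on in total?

Cast on 194 stitches.

18 / 3.5 = 5.143 sts per inch.
38.5 × 5.143 = 198.00 sts.
Less 2 edge sts → 196.00 for the repeat.
Nearest multiple of 12: 192.
Add back 2 edge sts → 194.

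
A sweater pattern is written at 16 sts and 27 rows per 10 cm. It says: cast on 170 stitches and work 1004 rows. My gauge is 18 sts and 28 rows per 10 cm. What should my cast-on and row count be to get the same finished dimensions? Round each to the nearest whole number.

Stitches: 170 × 18/16 = 191.25 → 191.
Rows: 1004 × 28/27 = 1041.19 → 1041.

Cast on 191 stitches; work 1041 rows.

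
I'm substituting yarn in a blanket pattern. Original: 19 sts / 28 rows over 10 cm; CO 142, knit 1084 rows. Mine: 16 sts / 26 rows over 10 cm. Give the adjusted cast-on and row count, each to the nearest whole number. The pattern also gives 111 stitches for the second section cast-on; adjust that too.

Stitches: 142 × 16/19 = 119.58 → 120.
Rows: 1084 × 26/28 = 1006.57 → 1007.
second section cast-on: 111 × 16/19 = 93.47 → 93.

Cast on 120 stitches; work 1007 rows; second section cast-on 93 stitches.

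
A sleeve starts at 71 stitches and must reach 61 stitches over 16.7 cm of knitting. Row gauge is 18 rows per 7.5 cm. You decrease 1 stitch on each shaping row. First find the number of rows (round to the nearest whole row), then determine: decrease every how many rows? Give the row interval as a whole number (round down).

Rows = 16.7 × 2.4 = 40.1 → 40 rows.
Stitches to remove: 10 → 10 shaping rows (at 1 st each).
40 / 10 = 4.00 → every 4 rows.

Decrease every 4th row.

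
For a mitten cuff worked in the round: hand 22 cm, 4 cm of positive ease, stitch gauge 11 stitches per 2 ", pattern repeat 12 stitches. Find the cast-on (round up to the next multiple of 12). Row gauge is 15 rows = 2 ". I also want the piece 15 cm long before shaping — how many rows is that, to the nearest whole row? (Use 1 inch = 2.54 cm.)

Finished = 22 + 4 = 26 cm.
26 cm × 1/2.54 = 10.24 inches.
11/2 = 5.5 sts per in; 10.24 × 5.5 = 56.30 sts.
Next multiple of 12 → 60.
15 cm = 5.91 inches; × 7.5 = 44.29 → 44 rows.

Cast on 60 stitches; work 44 rows.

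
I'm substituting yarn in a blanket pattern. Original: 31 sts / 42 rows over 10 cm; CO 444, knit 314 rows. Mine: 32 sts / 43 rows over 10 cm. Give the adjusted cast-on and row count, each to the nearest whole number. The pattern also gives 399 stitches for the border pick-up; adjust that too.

Stitches: 444 × 32/31 = 458.32 → 458.
Rows: 314 × 43/42 = 321.48 → 321.
border pick-up: 399 × 32/31 = 411.87 → 412.

Cast on 458 stitches; work 321 rows; border pick-up 412 stitches.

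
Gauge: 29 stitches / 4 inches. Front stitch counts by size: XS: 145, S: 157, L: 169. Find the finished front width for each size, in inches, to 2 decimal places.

XS 20.00 inches; S 21.66 inches; L 23.31 inches.

29/4 = 7.25 sts per in.
XS: 145 / 7.25 = 20.000 → 20.00 in.
S: 157 / 7.25 = 21.655 → 21.66 in.
L: 169 / 7.25 = 23.310 → 23.31 in.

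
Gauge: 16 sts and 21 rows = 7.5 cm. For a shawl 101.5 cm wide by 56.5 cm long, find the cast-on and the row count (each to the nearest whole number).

Cast on 217 stitches and work 158 rows.

Stitch gauge = 16/7.5 = 2.133 sts/cm; 101.5 × 2.133 = 216.53 → 217 sts.
Row gauge = 21/7.5 = 2.8 rows/cm; 56.5 × 2.8 = 158.20 → 158 rows.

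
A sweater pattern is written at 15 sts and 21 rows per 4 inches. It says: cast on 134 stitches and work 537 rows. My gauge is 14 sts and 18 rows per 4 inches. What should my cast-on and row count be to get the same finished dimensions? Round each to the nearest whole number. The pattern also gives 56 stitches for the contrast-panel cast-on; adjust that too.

Stitches: 134 × 14/15 = 125.07 → 125.
Rows: 537 × 18/21 = 460.29 → 460.
contrast-panel cast-on: 56 × 14/15 = 52.27 → 52.

Cast on 125 stitches; work 460 rows; contrast-panel cast-on 52 stitches.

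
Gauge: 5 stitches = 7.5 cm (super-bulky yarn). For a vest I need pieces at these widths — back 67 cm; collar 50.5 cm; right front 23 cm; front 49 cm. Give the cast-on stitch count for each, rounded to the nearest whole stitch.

back 45; collar 34; right front 15; front 33.

Rate = 5/7.5 = 0.667 sts per cm.
back: 67 × 0.667 = 44.67 → 45.
collar: 50.5 × 0.667 = 33.67 → 34.
right front: 23 × 0.667 = 15.33 → 15.
front: 49 × 0.667 = 32.67 → 33.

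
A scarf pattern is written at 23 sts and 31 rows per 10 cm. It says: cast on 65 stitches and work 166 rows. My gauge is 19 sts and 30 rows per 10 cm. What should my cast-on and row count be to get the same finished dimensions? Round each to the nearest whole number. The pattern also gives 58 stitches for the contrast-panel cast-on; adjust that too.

Stitches: 65 × 19/23 = 53.70 → 54.
Rows: 166 × 30/31 = 160.65 → 161.
contrast-panel cast-on: 58 × 19/23 = 47.91 → 48.

Cast on 54 stitches; work 161 rows; contrast-panel cast-on 48 stitches.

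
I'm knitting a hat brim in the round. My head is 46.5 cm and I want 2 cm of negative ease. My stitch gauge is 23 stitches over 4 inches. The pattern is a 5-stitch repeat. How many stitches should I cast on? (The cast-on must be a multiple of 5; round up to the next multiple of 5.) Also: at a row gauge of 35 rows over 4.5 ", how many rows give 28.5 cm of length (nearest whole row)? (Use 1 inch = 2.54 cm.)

Cast on 105 stitches; work 87 rows.

Finished = 46.5 − 2 = 44.5 cm.
44.5 cm × 1/2.54 = 17.52 inches.
23/4 = 5.75 sts per in; 17.52 × 5.75 = 100.74 sts.
Next multiple of 5 → 105.
28.5 cm = 11.22 inches; × 7.778 = 87.27 → 87 rows.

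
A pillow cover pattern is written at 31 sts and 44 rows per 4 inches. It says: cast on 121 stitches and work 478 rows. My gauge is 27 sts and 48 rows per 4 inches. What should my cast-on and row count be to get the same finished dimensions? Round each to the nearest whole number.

Cast on 105 stitches; work 521 rows.

Stitches: 121 × 27/31 = 105.39 → 105.
Rows: 478 × 48/44 = 521.45 → 521.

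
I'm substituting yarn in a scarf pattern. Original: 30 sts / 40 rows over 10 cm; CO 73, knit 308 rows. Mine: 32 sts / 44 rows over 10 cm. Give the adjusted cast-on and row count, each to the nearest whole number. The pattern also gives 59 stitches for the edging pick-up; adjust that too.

Stitches: 73 × 32/30 = 77.87 → 78.
Rows: 308 × 44/40 = 338.80 → 339.
edging pick-up: 59 × 32/30 = 62.93 → 63.

Cast on 78 stitches; work 339 rows; edging pick-up 63 stitches.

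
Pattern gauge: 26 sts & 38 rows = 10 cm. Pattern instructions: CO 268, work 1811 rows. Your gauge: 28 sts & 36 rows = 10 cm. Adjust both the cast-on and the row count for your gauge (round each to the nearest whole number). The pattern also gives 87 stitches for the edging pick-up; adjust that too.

Cast on 289 stitches; work 1716 rows; edging pick-up 94 stitches.

Stitches: 268 × 28/26 = 288.62 → 289.
Rows: 1811 × 36/38 = 1715.68 → 1716.
edging pick-up: 87 × 28/26 = 93.69 → 94.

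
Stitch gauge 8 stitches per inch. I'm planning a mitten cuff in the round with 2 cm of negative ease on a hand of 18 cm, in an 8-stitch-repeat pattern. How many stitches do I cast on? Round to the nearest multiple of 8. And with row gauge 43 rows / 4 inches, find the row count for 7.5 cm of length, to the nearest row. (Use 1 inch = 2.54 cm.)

Finished = 18 − 2 = 16 cm.
16 cm × 1/2.54 = 6.30 inches.
8/1 = 8 sts per in; 6.30 × 8 = 50.39 sts.
Nearest multiple of 8 → 48.
7.5 cm = 2.95 inches; × 10.75 = 31.74 → 32 rows.

Cast on 48 stitches; work 32 rows.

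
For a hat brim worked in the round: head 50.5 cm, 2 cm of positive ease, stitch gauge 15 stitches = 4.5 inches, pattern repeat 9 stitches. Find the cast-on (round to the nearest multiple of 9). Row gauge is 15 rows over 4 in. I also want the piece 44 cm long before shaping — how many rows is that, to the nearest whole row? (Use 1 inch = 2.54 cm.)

Finished = 50.5 + 2 = 52.5 cm.
52.5 cm × 1/2.54 = 20.67 inches.
15/4.5 = 3.333 sts per in; 20.67 × 3.333 = 68.90 sts.
Nearest multiple of 9 → 72.
44 cm = 17.32 inches; × 3.75 = 64.96 → 65 rows.

Cast on 72 stitches; work 65 rows.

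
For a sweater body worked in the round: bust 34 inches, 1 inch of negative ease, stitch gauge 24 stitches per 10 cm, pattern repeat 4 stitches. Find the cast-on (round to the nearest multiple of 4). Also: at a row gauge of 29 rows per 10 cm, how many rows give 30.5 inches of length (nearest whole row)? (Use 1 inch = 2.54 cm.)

Cast on 200 stitches; work 225 rows.

Finished = 34 − 1 = 33 inches.
33 inches × 2.54 = 83.82 cm.
24/10 = 2.4 sts per cm; 83.82 × 2.4 = 201.17 sts.
Nearest multiple of 4 → 200.
30.5 inches = 77.47 cm; × 2.9 = 224.66 → 225 rows.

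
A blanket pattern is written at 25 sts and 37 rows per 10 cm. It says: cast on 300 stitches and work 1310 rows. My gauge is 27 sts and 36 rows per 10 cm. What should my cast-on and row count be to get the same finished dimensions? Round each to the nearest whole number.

Stitches: 300 × 27/25 = 324.00 → 324.
Rows: 1310 × 36/37 = 1274.59 → 1275.

Cast on 324 stitches; work 1275 rows.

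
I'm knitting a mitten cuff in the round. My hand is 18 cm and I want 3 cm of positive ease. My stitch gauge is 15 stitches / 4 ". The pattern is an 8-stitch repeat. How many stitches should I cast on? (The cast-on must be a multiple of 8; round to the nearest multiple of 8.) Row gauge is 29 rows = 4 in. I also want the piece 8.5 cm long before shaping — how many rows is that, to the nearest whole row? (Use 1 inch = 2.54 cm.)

Cast on 32 stitches; work 24 rows.

Finished = 18 + 3 = 21 cm.
21 cm × 1/2.54 = 8.27 inches.
15/4 = 3.75 sts per in; 8.27 × 3.75 = 31.00 sts.
Nearest multiple of 8 → 32.
8.5 cm = 3.35 inches; × 7.25 = 24.26 → 24 rows.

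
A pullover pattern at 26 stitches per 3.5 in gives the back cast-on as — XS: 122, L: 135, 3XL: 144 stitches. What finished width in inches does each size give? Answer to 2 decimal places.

XS 16.42 inches; L 18.17 inches; 3XL 19.38 inches.

26/3.5 = 7.429 sts per in.
XS: 122 / 7.429 = 16.423 → 16.42 in.
L: 135 / 7.429 = 18.173 → 18.17 in.
3XL: 144 / 7.429 = 19.385 → 19.38 in.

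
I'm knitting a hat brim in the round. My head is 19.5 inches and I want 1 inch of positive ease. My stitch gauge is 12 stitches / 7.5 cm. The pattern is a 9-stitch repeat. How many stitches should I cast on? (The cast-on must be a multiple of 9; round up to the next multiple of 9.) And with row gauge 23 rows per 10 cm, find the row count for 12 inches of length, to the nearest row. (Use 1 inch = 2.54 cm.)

Finished = 19.5 + 1 = 20.5 inches.
20.5 inches × 2.54 = 52.07 cm.
12/7.5 = 1.6 sts per cm; 52.07 × 1.6 = 83.31 sts.
Next multiple of 9 → 90.
12 inches = 30.48 cm; × 2.3 = 70.10 → 70 rows.

Cast on 90 stitches; work 70 rows.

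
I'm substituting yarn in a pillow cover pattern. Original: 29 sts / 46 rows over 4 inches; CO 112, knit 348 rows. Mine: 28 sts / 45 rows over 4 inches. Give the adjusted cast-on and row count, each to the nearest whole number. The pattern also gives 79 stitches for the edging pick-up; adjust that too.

Stitches: 112 × 28/29 = 108.14 → 108.
Rows: 348 × 45/46 = 340.43 → 340.
edging pick-up: 79 × 28/29 = 76.28 → 76.

Cast on 108 stitches; work 340 rows; edging pick-up 76 stitches.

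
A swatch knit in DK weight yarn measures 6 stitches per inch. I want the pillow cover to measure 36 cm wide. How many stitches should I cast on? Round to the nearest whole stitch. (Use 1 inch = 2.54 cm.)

85 stitches.

36 cm = 14.17 in.
6 stitches / 1 in = 6 stitches per inch.
14.17 × 6 = 85.04 stitches.
Round to nearest → 85.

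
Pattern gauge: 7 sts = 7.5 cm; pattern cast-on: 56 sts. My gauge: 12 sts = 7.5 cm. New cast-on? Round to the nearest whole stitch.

Scale factor = 12 / 7 = 1.714.
56 × 12 / 7 = 96.00 sts.

CO 96 sts.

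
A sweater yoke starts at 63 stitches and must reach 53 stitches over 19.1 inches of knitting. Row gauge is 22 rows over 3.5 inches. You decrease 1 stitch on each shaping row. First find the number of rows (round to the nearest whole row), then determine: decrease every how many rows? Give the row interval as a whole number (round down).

Rows = 19.1 × 6.286 = 120.1 → 120 rows.
Stitches to remove: 10 → 10 shaping rows (at 1 st each).
120 / 10 = 12.00 → every 12 rows.

Decrease every 12th row.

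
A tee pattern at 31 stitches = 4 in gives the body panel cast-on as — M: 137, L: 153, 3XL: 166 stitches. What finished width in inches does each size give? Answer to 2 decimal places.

31/4 = 7.75 sts per in.
M: 137 / 7.75 = 17.677 → 17.68 in.
L: 153 / 7.75 = 19.742 → 19.74 in.
3XL: 166 / 7.75 = 21.419 → 21.42 in.

M 17.68 inches; L 19.74 inches; 3XL 21.42 inches.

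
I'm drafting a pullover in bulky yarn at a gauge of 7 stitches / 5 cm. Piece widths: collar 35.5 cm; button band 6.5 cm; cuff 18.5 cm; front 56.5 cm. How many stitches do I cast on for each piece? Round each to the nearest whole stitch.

Rate = 7/5 = 1.4 sts per cm.
collar: 35.5 × 1.4 = 49.70 → 50.
button band: 6.5 × 1.4 = 9.10 → 9.
cuff: 18.5 × 1.4 = 25.90 → 26.
front: 56.5 × 1.4 = 79.10 → 79.

collar 50; button band 9; cuff 26; front 79.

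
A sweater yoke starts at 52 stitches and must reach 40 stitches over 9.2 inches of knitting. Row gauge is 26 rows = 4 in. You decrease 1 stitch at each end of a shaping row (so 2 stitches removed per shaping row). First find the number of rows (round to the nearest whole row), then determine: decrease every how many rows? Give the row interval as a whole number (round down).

Decrease every 10th row.

Rows = 9.2 × 6.5 = 59.8 → 60 rows.
Stitches to remove: 12 → 6 shaping rows (at 2 st each).
60 / 6 = 10.00 → every 10 rows.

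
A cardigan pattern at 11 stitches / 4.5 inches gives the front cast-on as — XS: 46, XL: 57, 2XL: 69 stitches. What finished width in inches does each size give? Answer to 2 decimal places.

XS 18.82 inches; XL 23.32 inches; 2XL 28.23 inches.

11/4.5 = 2.444 sts per in.
XS: 46 / 2.444 = 18.818 → 18.82 in.
XL: 57 / 2.444 = 23.318 → 23.32 in.
2XL: 69 / 2.444 = 28.227 → 28.23 in.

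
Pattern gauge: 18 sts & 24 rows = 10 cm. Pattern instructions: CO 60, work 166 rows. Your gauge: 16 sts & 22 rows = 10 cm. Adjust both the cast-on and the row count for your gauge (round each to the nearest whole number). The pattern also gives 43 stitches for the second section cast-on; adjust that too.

Stitches: 60 × 16/18 = 53.33 → 53.
Rows: 166 × 22/24 = 152.17 → 152.
second section cast-on: 43 × 16/18 = 38.22 → 38.

Cast on 53 stitches; work 152 rows; second section cast-on 38 stitches.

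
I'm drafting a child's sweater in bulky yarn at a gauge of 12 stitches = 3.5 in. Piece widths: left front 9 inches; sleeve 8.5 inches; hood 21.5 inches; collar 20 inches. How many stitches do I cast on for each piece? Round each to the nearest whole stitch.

left front 31; sleeve 29; hood 74; collar 69.

Rate = 12/3.5 = 3.429 sts per in.
left front: 9 × 3.429 = 30.86 → 31.
sleeve: 8.5 × 3.429 = 29.14 → 29.
hood: 21.5 × 3.429 = 73.71 → 74.
collar: 20 × 3.429 = 68.57 → 69.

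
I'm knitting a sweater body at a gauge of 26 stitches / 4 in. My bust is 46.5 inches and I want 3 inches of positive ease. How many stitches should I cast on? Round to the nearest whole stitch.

Finished = 46.5 + 3 = 49.5 in.
26 / 4 = 6.5 sts per inch.
49.50 × 6.5 = 321.75 sts.
→ 322 sts.

Cast on 322 stitches.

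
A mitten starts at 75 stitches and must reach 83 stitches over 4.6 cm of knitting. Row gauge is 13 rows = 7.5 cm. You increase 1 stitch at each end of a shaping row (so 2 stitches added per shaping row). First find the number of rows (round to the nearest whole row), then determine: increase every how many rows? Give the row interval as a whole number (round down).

Increase every 2nd row.

Rows = 4.6 × 1.733 = 8.0 → 8 rows.
Stitches to add: 8 → 4 shaping rows (at 2 st each).
8 / 4 = 2.00 → every 2 rows.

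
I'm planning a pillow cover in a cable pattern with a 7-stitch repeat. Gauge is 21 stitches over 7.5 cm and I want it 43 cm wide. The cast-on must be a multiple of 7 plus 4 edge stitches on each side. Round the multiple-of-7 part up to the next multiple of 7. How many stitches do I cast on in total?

21 / 7.5 = 2.8 sts per cm.
43 × 2.8 = 120.40 sts.
Less 8 edge sts → 112.40 for the repeat.
Next multiple of 7: 119.
Add back 8 edge sts → 127.

127 stitches.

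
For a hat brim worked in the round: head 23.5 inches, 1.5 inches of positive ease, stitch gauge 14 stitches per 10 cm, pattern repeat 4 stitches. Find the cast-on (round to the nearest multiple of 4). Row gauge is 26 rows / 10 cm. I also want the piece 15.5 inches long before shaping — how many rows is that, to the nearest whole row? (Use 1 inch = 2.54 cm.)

Cast on 88 stitches; work 102 rows.

Finished = 23.5 + 1.5 = 25 inches.
25 inches × 2.54 = 63.50 cm.
14/10 = 1.4 sts per cm; 63.50 × 1.4 = 88.90 sts.
Nearest multiple of 4 → 88.
15.5 inches = 39.37 cm; × 2.6 = 102.36 → 102 rows.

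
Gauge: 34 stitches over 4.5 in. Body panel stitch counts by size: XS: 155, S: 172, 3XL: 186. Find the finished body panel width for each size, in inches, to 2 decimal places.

34/4.5 = 7.556 sts per in.
XS: 155 / 7.556 = 20.515 → 20.51 in.
S: 172 / 7.556 = 22.765 → 22.76 in.
3XL: 186 / 7.556 = 24.618 → 24.62 in.

XS 20.51 inches; S 22.76 inches; 3XL 24.62 inches.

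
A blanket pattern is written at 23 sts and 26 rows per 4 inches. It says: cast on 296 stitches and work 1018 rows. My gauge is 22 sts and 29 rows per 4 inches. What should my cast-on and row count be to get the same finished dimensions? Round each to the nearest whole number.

Cast on 283 stitches; work 1135 rows.

Stitches: 296 × 22/23 = 283.13 → 283.
Rows: 1018 × 29/26 = 1135.46 → 1135.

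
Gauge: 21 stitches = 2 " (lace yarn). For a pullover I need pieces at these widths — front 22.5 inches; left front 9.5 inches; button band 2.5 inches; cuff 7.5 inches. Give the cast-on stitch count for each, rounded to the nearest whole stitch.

front 236; left front 100; button band 26; cuff 79.

Rate = 21/2 = 10.5 sts per in.
front: 22.5 × 10.5 = 236.25 → 236.
left front: 9.5 × 10.5 = 99.75 → 100.
button band: 2.5 × 10.5 = 26.25 → 26.
cuff: 7.5 × 10.5 = 78.75 → 79.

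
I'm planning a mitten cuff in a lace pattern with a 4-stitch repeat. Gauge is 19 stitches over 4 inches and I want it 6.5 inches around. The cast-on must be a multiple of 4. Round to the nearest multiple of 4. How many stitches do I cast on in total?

Cast on 32 stitches.

19 / 4 = 4.75 sts per inch.
6.5 × 4.75 = 30.88 sts.
Nearest multiple of 4: 32.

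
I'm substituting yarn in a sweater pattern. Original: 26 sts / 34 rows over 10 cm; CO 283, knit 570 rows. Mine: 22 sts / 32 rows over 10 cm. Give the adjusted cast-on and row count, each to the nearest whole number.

Cast on 239 stitches; work 536 rows.

Stitches: 283 × 22/26 = 239.46 → 239.
Rows: 570 × 32/34 = 536.47 → 536.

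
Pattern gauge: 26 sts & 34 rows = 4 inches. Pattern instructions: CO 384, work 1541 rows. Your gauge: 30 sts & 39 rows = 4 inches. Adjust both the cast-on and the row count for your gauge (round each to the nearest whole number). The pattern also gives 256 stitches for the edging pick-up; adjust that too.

Stitches: 384 × 30/26 = 443.08 → 443.
Rows: 1541 × 39/34 = 1767.62 → 1768.
edging pick-up: 256 × 30/26 = 295.38 → 295.

Cast on 443 stitches; work 1768 rows; edging pick-up 295 stitches.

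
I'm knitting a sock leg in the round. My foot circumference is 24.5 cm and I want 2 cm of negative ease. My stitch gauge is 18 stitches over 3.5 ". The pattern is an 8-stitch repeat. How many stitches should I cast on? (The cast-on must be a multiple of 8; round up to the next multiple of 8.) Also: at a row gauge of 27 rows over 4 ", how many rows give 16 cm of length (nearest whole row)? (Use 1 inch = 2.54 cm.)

Cast on 48 stitches; work 43 rows.

Finished = 24.5 − 2 = 22.5 cm.
22.5 cm × 1/2.54 = 8.86 inches.
18/3.5 = 5.143 sts per in; 8.86 × 5.143 = 45.56 sts.
Next multiple of 8 → 48.
16 cm = 6.30 inches; × 6.75 = 42.52 → 43 rows.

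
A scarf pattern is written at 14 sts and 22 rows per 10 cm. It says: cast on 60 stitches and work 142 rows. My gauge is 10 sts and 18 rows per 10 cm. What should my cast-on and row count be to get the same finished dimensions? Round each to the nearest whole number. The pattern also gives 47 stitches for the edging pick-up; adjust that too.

Stitches: 60 × 10/14 = 42.86 → 43.
Rows: 142 × 18/22 = 116.18 → 116.
edging pick-up: 47 × 10/14 = 33.57 → 34.

Cast on 43 stitches; work 116 rows; edging pick-up 34 stitches.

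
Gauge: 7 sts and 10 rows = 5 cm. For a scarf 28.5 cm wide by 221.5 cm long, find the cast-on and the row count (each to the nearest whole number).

Stitch gauge = 7/5 = 1.4 sts/cm; 28.5 × 1.4 = 39.90 → 40 sts.
Row gauge = 10/5 = 2 rows/cm; 221.5 × 2 = 443.00 → 443 rows.

Cast on 40 stitches and work 443 rows.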